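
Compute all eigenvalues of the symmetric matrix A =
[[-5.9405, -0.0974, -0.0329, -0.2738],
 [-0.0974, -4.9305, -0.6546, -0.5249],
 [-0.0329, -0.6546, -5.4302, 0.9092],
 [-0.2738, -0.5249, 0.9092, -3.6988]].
sigma(A) ≈ {-6, -5, -3} (-6 with multiplicity 2)

A is real symmetric, so its spectrum consists of real eigenvalues. Expanding the characteristic polynomial of the displayed matrix gives
  det(λ I - A) = p(λ) = λ^4 + (20)λ^3 + (147)λ^2 + (468)λ + (540).
Solving p(λ) = 0 yields eigenvalues ≈ -6, -6, -5, -3. (A is shown rounded to 4 decimals, so these recover the underlying integer eigenvalues to within that precision.)
Verification: the trace of A = -20 equals the sum of eigenvalues -20, and det(A) ≈ 540.0003 matches the eigenvalue product 540.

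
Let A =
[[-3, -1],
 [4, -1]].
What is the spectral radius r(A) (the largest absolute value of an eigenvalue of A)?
r(A) = sqrt(7) ≈ 2.6458

The eigenvalues of A are the roots of its characteristic polynomial. With M = A (coefficients from the trace and determinant):
  p(λ) = det(λ I - M) = λ^2 + 4λ + 7.
For λ^2 + 4λ + 7 the discriminant is -12. It is negative, so the roots are the complex-conjugate pair λ = -2 ± (sqrt(12)/2) i ≈ -2 ± 1.7321i. For a conjugate pair the product of the roots equals the constant term, so |λ|^2 = 7 and |λ| = sqrt(7) ≈ 2.6458.
Thus the eigenvalues (to 4 decimals) are -2 ± 1.7321i (modulus 2.6458). The spectral radius is the largest modulus: r(A) = sqrt(7) ≈ 2.6458. (Cross-check: r(A) ≤ ||A||_2 ≈ 5.0043; equality holds whenever A is normal, though it can also hold for some non-normal A.)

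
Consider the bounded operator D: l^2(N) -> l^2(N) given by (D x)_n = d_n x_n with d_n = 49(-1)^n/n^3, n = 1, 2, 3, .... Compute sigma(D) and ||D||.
sigma(D) = {49(-1)^n/n^3 : n ≥ 1} ∪ {0}; ||D|| = 49

A bounded diagonal operator on l^2 with diagonal entries d_n has spectrum equal to the closure of {d_n : n ≥ 1}: every d_n is an eigenvalue (with eigenvector e_n), so {d_n} ⊂ sigma(D); the spectrum is closed, so its closure is too; and for lambda not in the closure, (D - lambda I) has bounded inverse (the diagonal entries 1/(d_n - lambda) are bounded). For our sequence d_n = 49(-1)^n/n^3, n = 1, 2, 3, ...:
  - {d_n} = {49(-1)^n/n^3 : n ≥ 1}; the only limit point is 0
  - closure = {49(-1)^n/n^3 : n ≥ 1} ∪ {0}
For the norm: a diagonal operator has ||D|| = sup_n |d_n|. Here |d_n| = 49/n^3 is decreasing, so sup_n |d_n| = |d_1| = 49. So ||D|| = 49.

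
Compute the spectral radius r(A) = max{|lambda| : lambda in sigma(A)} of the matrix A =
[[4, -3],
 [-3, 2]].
r(A) = (6 + sqrt(40))/2 ≈ 6.1623

The eigenvalues of A are the roots of its characteristic polynomial. With M = A (coefficients from the trace and determinant):
  p(λ) = det(λ I - M) = λ^2 - 6λ - 1.
For λ^2 - 6λ - 1 the discriminant is 40. It is nonnegative but not a perfect square, so the roots are real and irrational: λ = (6 ± sqrt(40))/2 ≈ 6.1623, -0.1623.
Thus the eigenvalues (to 4 decimals) are 6.1623 (modulus 6.1623); -0.1623 (modulus 0.1623). The spectral radius is the largest modulus: r(A) = (6 + sqrt(40))/2 ≈ 6.1623. (Cross-check: r(A) ≤ ||A||_2 ≈ 6.1623; equality holds whenever A is normal, though it can also hold for some non-normal A.)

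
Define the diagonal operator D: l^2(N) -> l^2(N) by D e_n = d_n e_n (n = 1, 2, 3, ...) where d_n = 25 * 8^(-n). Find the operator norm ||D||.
||D|| = 25/8 (attained at n = 1)

For D diagonal, ||D|| = sup_n |d_n|. The sequence d_n = 25 * 8^(-n) is positive and strictly decreasing (ratio 8^(-1) < 1), so the supremum is d_1 = 25/8. Hence ||D|| = 25/8.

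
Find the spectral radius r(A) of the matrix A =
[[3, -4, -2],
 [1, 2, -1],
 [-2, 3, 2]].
r(A) ≈ 4.0193

The eigenvalues of A are the roots of its characteristic polynomial. With M = A (coefficients from the trace, the sum of principal 2x2 minors, and det A):
  p(λ) = det(λ I - M) = λ^3 - 7λ^2 + 19λ - 7.
No integer candidate from the rational root theorem (±divisors of 7) is a root, so the roots are irrational. The cubic discriminant is Δ = -3916 < 0, so there is one real root and a complex-conjugate pair. p(0) = -7 and p(1) = 6 have opposite signs, so a root lies in (0, 1); Newton's method refines it to λ ≈ 0.4333. Dividing out (λ - (0.4333)) leaves approximately λ^2 - 6.5667λ + 16.1546. For λ^2 - 6.5667λ + 16.1546 the discriminant is -21.4969. It is negative, so the remaining roots are the complex-conjugate pair λ ≈ 3.2833 ± 2.3182i. Their product equals the constant term, so |λ|^2 ≈ 16.1546 and |λ| ≈ 4.0193.
Thus the eigenvalues (to 4 decimals) are 0.4333 (modulus 0.4333); 3.2833 ± 2.3182i (modulus 4.0193). The spectral radius is the largest modulus: r(A) ≈ 4.0193. (Cross-check: r(A) ≤ ||A||_2 ≈ 6.7916; equality holds whenever A is normal, though it can also hold for some non-normal A.)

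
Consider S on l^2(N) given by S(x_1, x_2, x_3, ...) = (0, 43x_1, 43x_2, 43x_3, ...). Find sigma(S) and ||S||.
sigma(S) = closed disk {z in C : |z| ≤ 43}; ||S|| = 43

Note S = 43·U where U is the unit right shift (U x)_k = x_{k-1} (with x_0 := 0); so ||S|| = 43||U|| and sigma(S) = 43·sigma(U). ||S x||^2 = sum_{k≥1} |43x_k|^2 = 1849||x||^2, so ||S|| = 43 and sigma(S) ⊂ {|z| ≤ 43}. For any |lambda| < 43, the equation (S - lambda I) x = 0 forces x_1 = 0, then 43x_k = lambda x_{k+1} ⇒ x = 0, so S has no eigenvalues. But (S - lambda I) is not surjective for |lambda| < 43: solving (S - lambda I) x = e_1 would require x_n proportional to (lambda/43)^(-n), which is not in l^2. So every |lambda| < 43 lies in the residual spectrum. The boundary |lambda| = 43 is in the approximate point spectrum (the spectrum is closed). Hence sigma(S) is the closed disk of radius 43.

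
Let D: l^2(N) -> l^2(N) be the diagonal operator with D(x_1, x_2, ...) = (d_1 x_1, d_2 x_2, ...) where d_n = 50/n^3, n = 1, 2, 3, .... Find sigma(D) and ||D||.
sigma(D) = {50/n^3 : n ≥ 1} ∪ {0}; ||D|| = 50

A bounded diagonal operator on l^2 with diagonal entries d_n has spectrum equal to the closure of {d_n : n ≥ 1}: every d_n is an eigenvalue (with eigenvector e_n), so {d_n} ⊂ sigma(D); the spectrum is closed, so its closure is too; and for lambda not in the closure, (D - lambda I) has bounded inverse (the diagonal entries 1/(d_n - lambda) are bounded). For our sequence d_n = 50/n^3, n = 1, 2, 3, ...:
  - {d_n} = {50/n^3 : n ≥ 1}; the only limit point is 0
  - closure = {50/n^3 : n ≥ 1} ∪ {0}
For the norm: a diagonal operator has ||D|| = sup_n |d_n|. Here d_n = 50/n^3 is positive and decreasing, so sup_n |d_n| = d_1 = 50. So ||D|| = 50.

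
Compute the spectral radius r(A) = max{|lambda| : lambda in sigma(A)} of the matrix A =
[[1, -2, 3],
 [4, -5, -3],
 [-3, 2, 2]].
r(A) ≈ 3.3272

The eigenvalues of A are the roots of its characteristic polynomial. With M = A (coefficients from the trace, the sum of principal 2x2 minors, and det A):
  p(λ) = det(λ I - M) = λ^3 + 2λ^2 + 10λ + 27.
No integer candidate from the rational root theorem (±divisors of 27) is a root, so the roots are irrational. The cubic discriminant is Δ = -14427 < 0, so there is one real root and a complex-conjugate pair. p(-3) = -12 and p(-2) = 7 have opposite signs, so a root lies in (-3, -2); Newton's method refines it to λ ≈ -2.4389. Dividing out (λ - (-2.4389)) leaves approximately λ^2 - 0.4389λ + 11.0705. For λ^2 - 0.4389λ + 11.0705 the discriminant is -44.0893. It is negative, so the remaining roots are the complex-conjugate pair λ ≈ 0.2195 ± 3.32i. Their product equals the constant term, so |λ|^2 ≈ 11.0705 and |λ| ≈ 3.3272.
Thus the eigenvalues (to 4 decimals) are -2.4389 (modulus 2.4389); 0.2195 ± 3.32i (modulus 3.3272). The spectral radius is the largest modulus: r(A) ≈ 3.3272. (Cross-check: r(A) ≤ ||A||_2 ≈ 8.1515; equality holds whenever A is normal, though it can also hold for some non-normal A.)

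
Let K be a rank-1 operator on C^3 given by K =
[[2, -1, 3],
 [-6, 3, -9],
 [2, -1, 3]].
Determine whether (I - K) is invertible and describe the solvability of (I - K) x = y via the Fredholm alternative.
(I - K) is invertible (det(I - K) = -7 ≠ 0), so for every y in C^3 the equation (I - K) x = y has a unique solution.

K has rank 1, so it is an outer product K = u v^T: every row of K is a multiple of one row vector. Reading off the entries, u = (-1, 3, -1) and v = (-2, 1, -3) (row i of K equals u_i·v^T). A rank-one matrix u v^T satisfies K u = u (v·u) and kills the (2)-dimensional subspace v^⊥, so its characteristic polynomial is lambda^2 (lambda - v·u) with v·u = tr K = 8. Hence the eigenvalues of I - K are 1 (multiplicity 2) and 1 - (8) = -7, so det(I - K) = -7. (Direct check: I - K =
[[-1, 1, -3],
 [6, -2, 9],
 [-2, 1, -2]]
has determinant -7.) The finite-dimensional Fredholm alternative says: either (I - K) is invertible, or ker(I - K) ≠ {0} and then range(I - K) = ker((I - K)^*)^⊥, with dim ker(I - K) = dim ker((I - K)^*). Since det(I - K) ≠ 0, 1 is not an eigenvalue of K and ker(I - K) = {0}, so we are in the first case: for every y there is a unique x = (I - K)^(-1) y. Explicitly, by the Sherman–Morrison formula, (I - u v^T)^(-1) = I + u v^T/(1 - v·u), i.e. (I - K)^(-1) = I + K/(-7).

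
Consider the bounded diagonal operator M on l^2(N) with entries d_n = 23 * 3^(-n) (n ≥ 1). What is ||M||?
||M|| = 23/3 (attained at n = 1)

For M diagonal, ||M|| = sup_n |d_n|. The sequence d_n = 23 * 3^(-n) is positive and strictly decreasing (ratio 3^(-1) < 1), so the supremum is d_1 = 23/3. Hence ||M|| = 23/3.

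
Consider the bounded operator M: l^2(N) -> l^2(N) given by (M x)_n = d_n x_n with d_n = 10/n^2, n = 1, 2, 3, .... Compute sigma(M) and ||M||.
sigma(M) = {10/n^2 : n ≥ 1} ∪ {0}; ||M|| = 10

A bounded diagonal operator on l^2 with diagonal entries d_n has spectrum equal to the closure of {d_n : n ≥ 1}: every d_n is an eigenvalue (with eigenvector e_n), so {d_n} ⊂ sigma(M); the spectrum is closed, so its closure is too; and for lambda not in the closure, (M - lambda I) has bounded inverse (the diagonal entries 1/(d_n - lambda) are bounded). For our sequence d_n = 10/n^2, n = 1, 2, 3, ...:
  - {d_n} = {10/n^2 : n ≥ 1}; the only limit point is 0
  - closure = {10/n^2 : n ≥ 1} ∪ {0}
For the norm: a diagonal operator has ||M|| = sup_n |d_n|. Here d_n = 10/n^2 is positive and decreasing, so sup_n |d_n| = d_1 = 10. So ||M|| = 10.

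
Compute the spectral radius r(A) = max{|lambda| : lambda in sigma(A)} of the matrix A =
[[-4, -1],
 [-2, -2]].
r(A) = (6 + sqrt(12))/2 ≈ 4.7321

The eigenvalues of A are the roots of its characteristic polynomial. With M = A (coefficients from the trace and determinant):
  p(λ) = det(λ I - M) = λ^2 + 6λ + 6.
For λ^2 + 6λ + 6 the discriminant is 12. It is nonnegative but not a perfect square, so the roots are real and irrational: λ = (-6 ± sqrt(12))/2 ≈ -1.2679, -4.7321.
Thus the eigenvalues (to 4 decimals) are -1.2679 (modulus 1.2679); -4.7321 (modulus 4.7321). The spectral radius is the largest modulus: r(A) = (6 + sqrt(12))/2 ≈ 4.7321. (Cross-check: r(A) ≤ ||A||_2 ≈ 4.8442; equality holds whenever A is normal, though it can also hold for some non-normal A.)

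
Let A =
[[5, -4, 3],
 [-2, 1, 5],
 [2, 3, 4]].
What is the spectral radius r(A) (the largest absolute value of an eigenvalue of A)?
r(A) ≈ 6.7021

The eigenvalues of A are the roots of its characteristic polynomial. With M = A (coefficients from the trace, the sum of principal 2x2 minors, and det A):
  p(λ) = det(λ I - M) = λ^3 - 10λ^2 + 151.
No integer candidate from the rational root theorem (±divisors of 151) is a root, so the roots are irrational. The cubic discriminant is Δ = -11627 < 0, so there is one real root and a complex-conjugate pair. p(-4) = -73 and p(-3) = 34 have opposite signs, so a root lies in (-4, -3); Newton's method refines it to λ ≈ -3.3617. Dividing out (λ - (-3.3617)) leaves approximately λ^2 - 13.3617λ + 44.9179. For λ^2 - 13.3617λ + 44.9179 the discriminant is -1.1367. It is negative, so the remaining roots are the complex-conjugate pair λ ≈ 6.6808 ± 0.5331i. Their product equals the constant term, so |λ|^2 ≈ 44.9179 and |λ| ≈ 6.7021.
Thus the eigenvalues (to 4 decimals) are -3.3617 (modulus 3.3617); 6.6808 ± 0.5331i (modulus 6.7021). The spectral radius is the largest modulus: r(A) ≈ 6.7021. (Cross-check: r(A) ≤ ||A||_2 ≈ 7.5818; equality holds whenever A is normal, though it can also hold for some non-normal A.)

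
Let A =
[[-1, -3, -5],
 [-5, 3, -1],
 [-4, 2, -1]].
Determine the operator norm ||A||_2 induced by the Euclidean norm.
||A||_2 ≈ 7.4979 (= sqrt(largest eigenvalue of A^T A))

||A||_2 = sigma_max(A) = sqrt(lambda_max(A^T A)). Form the symmetric matrix M = A^T A =
[[42, -20, 14],
 [-20, 22, 10],
 [14, 10, 27]].
Its characteristic polynomial (trace, sum of principal 2x2 minors, determinant of M give the coefficients) is
  p(λ) = det(λ I - M) = λ^3 - 91λ^2 + 1956λ - 36.
No integer candidate from the rational root theorem (±divisors of 36) is a root, so the roots are irrational. The cubic discriminant is Δ = 1755244944 > 0, so there are three distinct real roots. p(0) = -36 and p(1) = 1830 have opposite signs, so a root lies in (0, 1); Newton's method refines it to λ ≈ 0.0184. p(34) = 576 and p(35) = -176 have opposite signs, so a root lies in (34, 35); Newton's method refines it to λ ≈ 34.7629. p(56) = -260 and p(57) = 990 have opposite signs, so a root lies in (56, 57); Newton's method refines it to λ ≈ 56.2187. Check (Vieta): the three roots sum to 91, matching tr M = 91.
So the eigenvalues of A^T A are ≈ 0.0184, 34.7629, 56.2187 (all ≥ 0, as they must be for A^T A). The largest is λ_max ≈ 56.2187, hence ||A||_2 = sqrt(λ_max) ≈ 7.4979.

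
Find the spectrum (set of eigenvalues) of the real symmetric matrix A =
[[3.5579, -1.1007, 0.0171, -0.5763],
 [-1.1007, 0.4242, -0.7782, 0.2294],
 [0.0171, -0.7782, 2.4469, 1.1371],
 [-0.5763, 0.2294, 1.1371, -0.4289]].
sigma(A) ≈ {-1, 0, 3, 4}

A is real symmetric, so its spectrum consists of real eigenvalues. Expanding the characteristic polynomial of the displayed matrix gives
  det(λ I - A) = p(λ) = λ^4 + (-6)λ^3 + (5)λ^2 + (12)λ + (0).
Solving p(λ) = 0 yields eigenvalues ≈ -1, 0, 3, 4. (A is shown rounded to 4 decimals, so these recover the underlying integer eigenvalues to within that precision.)
Verification: the trace of A = 6 equals the sum of eigenvalues 6, and det(A) ≈ -0.0004 matches the eigenvalue product 0.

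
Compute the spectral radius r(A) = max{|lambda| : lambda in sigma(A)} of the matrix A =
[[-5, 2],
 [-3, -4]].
r(A) = sqrt(26) ≈ 5.099

The eigenvalues of A are the roots of its characteristic polynomial. With M = A (coefficients from the trace and determinant):
  p(λ) = det(λ I - M) = λ^2 + 9λ + 26.
For λ^2 + 9λ + 26 the discriminant is -23. It is negative, so the roots are the complex-conjugate pair λ = -9/2 ± (sqrt(23)/2) i ≈ -4.5 ± 2.3979i. For a conjugate pair the product of the roots equals the constant term, so |λ|^2 = 26 and |λ| = sqrt(26) ≈ 5.099.
Thus the eigenvalues (to 4 decimals) are -4.5 ± 2.3979i (modulus 5.099). The spectral radius is the largest modulus: r(A) = sqrt(26) ≈ 5.099. (Cross-check: r(A) ≤ ||A||_2 ≈ 5.8549; equality holds whenever A is normal, though it can also hold for some non-normal A.)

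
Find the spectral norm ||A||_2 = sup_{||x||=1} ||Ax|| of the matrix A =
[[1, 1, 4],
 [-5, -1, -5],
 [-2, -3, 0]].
||A||_2 ≈ 8.2895 (= sqrt(largest eigenvalue of A^T A))

||A||_2 = sigma_max(A) = sqrt(lambda_max(A^T A)). Form the symmetric matrix M = A^T A =
[[30, 12, 29],
 [12, 11, 9],
 [29, 9, 41]].
Its characteristic polynomial (trace, sum of principal 2x2 minors, determinant of M give the coefficients) is
  p(λ) = det(λ I - M) = λ^3 - 82λ^2 + 945λ - 2209.
No integer candidate from the rational root theorem (±divisors of 2209) is a root, so the roots are irrational. The cubic discriminant is Δ = 706583945 > 0, so there are three distinct real roots. p(3) = -85 and p(4) = 323 have opposite signs, so a root lies in (3, 4); Newton's method refines it to λ ≈ 3.1821. p(10) = 41 and p(11) = -405 have opposite signs, so a root lies in (10, 11); Newton's method refines it to λ ≈ 10.1024. p(68) = -2685 and p(69) = 1103 have opposite signs, so a root lies in (68, 69); Newton's method refines it to λ ≈ 68.7155. Check (Vieta): the three roots sum to 82, matching tr M = 82.
So the eigenvalues of A^T A are ≈ 3.1821, 10.1024, 68.7155 (all ≥ 0, as they must be for A^T A). The largest is λ_max ≈ 68.7155, hence ||A||_2 = sqrt(λ_max) ≈ 8.2895.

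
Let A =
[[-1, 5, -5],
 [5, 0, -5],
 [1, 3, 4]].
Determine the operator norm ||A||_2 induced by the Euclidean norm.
||A||_2 ≈ 8.6627 (= sqrt(largest eigenvalue of A^T A))

||A||_2 = sigma_max(A) = sqrt(lambda_max(A^T A)). Form the symmetric matrix M = A^T A =
[[27, -2, -16],
 [-2, 34, -13],
 [-16, -13, 66]].
Its characteristic polynomial (trace, sum of principal 2x2 minors, determinant of M give the coefficients) is
  p(λ) = det(λ I - M) = λ^3 - 127λ^2 + 4515λ - 46225.
No integer candidate from the rational root theorem (±divisors of 46225) is a root, so the roots are irrational. The cubic discriminant is Δ = 1299477200 > 0, so there are three distinct real roots. p(18) = -271 and p(19) = 572 have opposite signs, so a root lies in (18, 19); Newton's method refines it to λ ≈ 18.3035. p(33) = 404 and p(34) = -223 have opposite signs, so a root lies in (33, 34); Newton's method refines it to λ ≈ 33.6538. p(75) = -100 and p(76) = 2339 have opposite signs, so a root lies in (75, 76); Newton's method refines it to λ ≈ 75.0427. Check (Vieta): the three roots sum to 127, matching tr M = 127.
So the eigenvalues of A^T A are ≈ 18.3035, 33.6538, 75.0427 (all ≥ 0, as they must be for A^T A). The largest is λ_max ≈ 75.0427, hence ||A||_2 = sqrt(λ_max) ≈ 8.6627.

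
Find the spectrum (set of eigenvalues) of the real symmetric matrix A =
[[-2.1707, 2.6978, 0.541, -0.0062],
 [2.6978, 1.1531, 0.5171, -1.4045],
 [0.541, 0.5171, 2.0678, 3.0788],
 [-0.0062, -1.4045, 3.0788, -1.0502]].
sigma(A) ≈ {-4, -3, 3, 4}

A is real symmetric, so its spectrum consists of real eigenvalues. Expanding the characteristic polynomial of the displayed matrix gives
  det(λ I - A) = p(λ) = λ^4 + (0)λ^3 + (-25)λ^2 + (0)λ + (144).
Solving p(λ) = 0 yields eigenvalues ≈ -4, -3, 3, 4. (A is shown rounded to 4 decimals, so these recover the underlying integer eigenvalues to within that precision.)
Verification: the trace of A = 0 equals the sum of eigenvalues 0, and det(A) ≈ 143.9993 matches the eigenvalue product 144.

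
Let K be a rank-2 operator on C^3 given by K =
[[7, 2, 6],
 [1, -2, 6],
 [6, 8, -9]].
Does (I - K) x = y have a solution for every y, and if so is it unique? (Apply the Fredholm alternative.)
(I - K) is invertible (det(I - K) = -140 ≠ 0), so for every y in C^3 the equation (I - K) x = y has a unique solution.

K has rank 2 and factors as K = U V^T = u1 v1^T + u2 v2^T with u1 = (-3, -1, -1), v1 = (-3, -2, 0), u2 = (2, 2, -3), v2 = (-1, -2, 3) (multiplying out reproduces the displayed K). The nonzero eigenvalues of U V^T coincide with those of the 2 x 2 matrix G = V^T U = [[v1·u1, v1·u2], [v2·u1, v2·u2]] = [[11, -10], [2, -15]], and by the Sylvester determinant identity det(I_3 - U V^T) = det(I_2 - V^T U) = det([[-10, 10], [-2, 16]]) = (-10)(16) - (10)(-2) = -140. (Direct check: I - K =
[[-6, -2, -6],
 [-1, 3, -6],
 [-6, -8, 10]]
has determinant -140.) The finite-dimensional Fredholm alternative says: either (I - K) is invertible, or ker(I - K) ≠ {0} and then range(I - K) = ker((I - K)^*)^⊥, with dim ker(I - K) = dim ker((I - K)^*). Since det(I - K) ≠ 0, 1 is not an eigenvalue of K and ker(I - K) = {0}, so we are in the first case: for every y there is a unique x = (I - K)^(-1) y. (Explicitly, by the Woodbury identity, (I - U V^T)^(-1) = I + U (I_2 - G)^(-1) V^T.)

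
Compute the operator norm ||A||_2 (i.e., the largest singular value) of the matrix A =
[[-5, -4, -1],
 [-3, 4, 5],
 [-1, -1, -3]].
||A||_2 ≈ 7.8154 (= sqrt(largest eigenvalue of A^T A))

||A||_2 = sigma_max(A) = sqrt(lambda_max(A^T A)). Form the symmetric matrix M = A^T A =
[[35, 9, -7],
 [9, 33, 27],
 [-7, 27, 35]].
Its characteristic polynomial (trace, sum of principal 2x2 minors, determinant of M give the coefficients) is
  p(λ) = det(λ I - M) = λ^3 - 103λ^2 + 2676λ - 7056.
No integer candidate from the rational root theorem (±divisors of 7056) is a root, so the roots are irrational. The cubic discriminant is Δ = 2141288784 > 0, so there are three distinct real roots. p(2) = -2108 and p(3) = 72 have opposite signs, so a root lies in (2, 3); Newton's method refines it to λ ≈ 2.9655. p(38) = 772 and p(39) = -36 have opposite signs, so a root lies in (38, 39); Newton's method refines it to λ ≈ 38.9548. p(61) = -102 and p(62) = 1252 have opposite signs, so a root lies in (61, 62); Newton's method refines it to λ ≈ 61.0797. Check (Vieta): the three roots sum to 103, matching tr M = 103.
So the eigenvalues of A^T A are ≈ 2.9655, 38.9548, 61.0797 (all ≥ 0, as they must be for A^T A). The largest is λ_max ≈ 61.0797, hence ||A||_2 = sqrt(λ_max) ≈ 7.8154.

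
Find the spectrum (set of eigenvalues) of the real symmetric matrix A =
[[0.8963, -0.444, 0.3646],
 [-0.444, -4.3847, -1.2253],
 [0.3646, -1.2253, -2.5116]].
sigma(A) ≈ {-5, -2, 1}

A is real symmetric, so its spectrum consists of real eigenvalues. Expanding the characteristic polynomial of the displayed matrix gives
  det(λ I - A) = p(λ) = λ^3 + (6)λ^2 + (3)λ + (-10).
Solving p(λ) = 0 yields eigenvalues ≈ -5, -2, 1. (A is shown rounded to 4 decimals, so these recover the underlying integer eigenvalues to within that precision.)
Verification: the trace of A = -6 equals the sum of eigenvalues -6, and det(A) ≈ 9.9996 matches the eigenvalue product 10.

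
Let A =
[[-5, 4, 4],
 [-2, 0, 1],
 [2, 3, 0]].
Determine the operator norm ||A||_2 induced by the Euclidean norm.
||A||_2 ≈ 7.7813 (= sqrt(largest eigenvalue of A^T A))

||A||_2 = sigma_max(A) = sqrt(lambda_max(A^T A)). Form the symmetric matrix M = A^T A =
[[33, -14, -22],
 [-14, 25, 16],
 [-22, 16, 17]].
Its characteristic polynomial (trace, sum of principal 2x2 minors, determinant of M give the coefficients) is
  p(λ) = det(λ I - M) = λ^3 - 75λ^2 + 875λ - 1.
No integer candidate from the rational root theorem (±divisors of 1) is a root, so the roots are irrational. The cubic discriminant is Δ = 1626446848 > 0, so there are three distinct real roots. p(0) = -1 and p(1) = 800 have opposite signs, so a root lies in (0, 1); Newton's method refines it to λ ≈ 0.0011. p(14) = 293 and p(15) = -376 have opposite signs, so a root lies in (14, 15); Newton's method refines it to λ ≈ 14.4496. p(60) = -1501 and p(61) = 1280 have opposite signs, so a root lies in (60, 61); Newton's method refines it to λ ≈ 60.5492. Check (Vieta): the three roots sum to 75, matching tr M = 75.
So the eigenvalues of A^T A are ≈ 0.0011, 14.4496, 60.5492 (all ≥ 0, as they must be for A^T A). The largest is λ_max ≈ 60.5492, hence ||A||_2 = sqrt(λ_max) ≈ 7.7813.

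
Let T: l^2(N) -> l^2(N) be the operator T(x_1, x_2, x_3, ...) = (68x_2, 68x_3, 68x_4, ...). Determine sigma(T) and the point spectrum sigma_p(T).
sigma(T) = closed disk {z in C : |z| ≤ 68}; sigma_p(T) = open disk {z in C : |z| < 68}

Note T = 68·V where V is the unit left shift (V x)_k = x_{k+1}; so sigma(T) = 68·sigma(V) and ||T|| = 68||V||. ||T x||^2 = 4624sum_{k≥2} |x_k|^2 ≤ 4624||x||^2, with equality on {x : x_1 = 0}, so ||T|| = 68. For any lambda with |lambda| < 68, set r = lambda/68 (|r| < 1); the vector x = (1, r, r^2, ...) is in l^2 and satisfies T x = 68(r, r^2, ...) = lambda x, so lambda is an eigenvalue. On the boundary |lambda| = 68 the geometric series diverges, so no l^2 eigenvector exists, but these lambda lie in the approximate point spectrum. Hence sigma(T) is the closed disk of radius 68 and sigma_p(T) is the open disk.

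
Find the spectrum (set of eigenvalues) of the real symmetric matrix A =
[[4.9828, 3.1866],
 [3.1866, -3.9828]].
sigma(A) ≈ {-5, 6}

A is real symmetric, so its spectrum consists of real eigenvalues. Expanding the characteristic polynomial of the displayed matrix gives
  det(λ I - A) = p(λ) = λ^2 + (-1)λ + (-30).
Solving p(λ) = 0 yields eigenvalues ≈ -5, 6. (A is shown rounded to 4 decimals, so these recover the underlying integer eigenvalues to within that precision.)
Verification: the trace of A = 1 equals the sum of eigenvalues 1, and det(A) ≈ -29.9999 matches the eigenvalue product -30.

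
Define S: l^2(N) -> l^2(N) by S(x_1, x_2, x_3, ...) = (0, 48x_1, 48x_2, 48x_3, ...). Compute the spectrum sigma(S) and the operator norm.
sigma(S) = closed disk {z in C : |z| ≤ 48}; ||S|| = 48

Note S = 48·U where U is the unit right shift (U x)_k = x_{k-1} (with x_0 := 0); so ||S|| = 48||U|| and sigma(S) = 48·sigma(U). ||S x||^2 = sum_{k≥1} |48x_k|^2 = 2304||x||^2, so ||S|| = 48 and sigma(S) ⊂ {|z| ≤ 48}. For any |lambda| < 48, the equation (S - lambda I) x = 0 forces x_1 = 0, then 48x_k = lambda x_{k+1} ⇒ x = 0, so S has no eigenvalues. But (S - lambda I) is not surjective for |lambda| < 48: solving (S - lambda I) x = e_1 would require x_n proportional to (lambda/48)^(-n), which is not in l^2. So every |lambda| < 48 lies in the residual spectrum. The boundary |lambda| = 48 is in the approximate point spectrum (the spectrum is closed). Hence sigma(S) is the closed disk of radius 48.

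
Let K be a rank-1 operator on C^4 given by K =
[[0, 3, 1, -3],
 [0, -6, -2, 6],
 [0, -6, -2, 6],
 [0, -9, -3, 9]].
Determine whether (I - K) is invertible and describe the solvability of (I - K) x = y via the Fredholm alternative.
(I - K) is singular (det(I - K) = 0, i.e. 1 ∈ sigma(K)). (I - K) x = y is solvable iff y ⊥ ker((I - K)^*) = span{(0, 3, 1, -3)}, i.e. iff 3y_2 + y_3 - 3y_4 = 0. When solvable, the solutions are x = y + c·(1, -2, -2, -3), c arbitrary (ker(I - K) = span{(1, -2, -2, -3)}, dimension 1).

K has rank 1, so it is an outer product K = u v^T: every row of K is a multiple of one row vector. Reading off the entries, u = (1, -2, -2, -3) and v = (0, 3, 1, -3) (row i of K equals u_i·v^T). A rank-one matrix u v^T satisfies K u = u (v·u) and kills the (3)-dimensional subspace v^⊥, so its characteristic polynomial is lambda^3 (lambda - v·u) with v·u = tr K = 1. Hence the eigenvalues of I - K are 1 (multiplicity 3) and 1 - (1) = 0, so det(I - K) = 0. (Direct check: I - K =
[[1, -3, -1, 3],
 [0, 7, 2, -6],
 [0, 6, 3, -6],
 [0, 9, 3, -8]]
has determinant 0.) So 1 is an eigenvalue of K and (I - K) is not invertible. The finite-dimensional Fredholm alternative says: either (I - K) is invertible, or ker(I - K) ≠ {0} and then range(I - K) = ker((I - K)^*)^⊥, with dim ker(I - K) = dim ker((I - K)^*). We are in the second case, so we need both kernels. Kernel of I - K: (I - K) u = u - u (v·u) = u - u = 0, so ker(I - K) = span{u} = span{(1, -2, -2, -3)} (it is exactly 1-dimensional because rank(I - K) = 3). Kernel of the adjoint: K is real, so (I - K)^* = I - K^T = I - v u^T, and (I - v u^T) v = v - v (u·v) = 0; hence ker((I - K)^*) = span{v} = span{(0, 3, 1, -3)}. Therefore (I - K) x = y is solvable iff <y, v> = 0, i.e. iff 3y_2 + y_3 - 3y_4 = 0. When this holds, K y = u (v·y) = 0, so (I - K) y = y and x = y is a particular solution; the full solution set is the line x = y + c·u = y + c·(1, -2, -2, -3), c ∈ C.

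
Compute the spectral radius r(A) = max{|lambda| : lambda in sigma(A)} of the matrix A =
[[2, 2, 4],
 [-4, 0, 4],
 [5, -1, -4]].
r(A) = 4

The eigenvalues of A are the roots of its characteristic polynomial. With M = A (coefficients from the trace, the sum of principal 2x2 minors, and det A):
  p(λ) = det(λ I - M) = λ^3 + 2λ^2 - 16λ - 32.
By the rational root theorem any rational root is an integer divisor of 32. Testing λ = 4: p(4) = 64 + 32 - 64 - 32 = 0, so λ = 4 is a root. Dividing out (λ - 4) leaves p(λ) = (λ - 4)(λ^2 + 6λ + 8). For λ^2 + 6λ + 8 the discriminant is 4. It is a perfect square (2^2), so the roots are rational: λ = (-6 ± 2)/2 = -2, -4.
Thus the eigenvalues (to 4 decimals) are -2 (modulus 2); -4 (modulus 4); 4 (modulus 4). The spectral radius is the largest modulus: r(A) = 4. (Cross-check: r(A) ≤ ||A||_2 ≈ 8.7066; equality holds whenever A is normal, though it can also hold for some non-normal A.)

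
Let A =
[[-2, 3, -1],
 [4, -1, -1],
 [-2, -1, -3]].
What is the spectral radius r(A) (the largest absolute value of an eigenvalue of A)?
r(A) ≈ 5.0849

The eigenvalues of A are the roots of its characteristic polynomial. With M = A (coefficients from the trace, the sum of principal 2x2 minors, and det A):
  p(λ) = det(λ I - M) = λ^3 + 6λ^2 - 4λ - 44.
No integer candidate from the rational root theorem (±divisors of 44) is a root, so the roots are irrational. The cubic discriminant is Δ = 5584 > 0, so there are three distinct real roots. p(-6) = -20 and p(-5) = 1 have opposite signs, so a root lies in (-6, -5); Newton's method refines it to λ ≈ -5.0849. p(-4) = 4 and p(-3) = -5 have opposite signs, so a root lies in (-4, -3); Newton's method refines it to λ ≈ -3.4345. p(2) = -20 and p(3) = 25 have opposite signs, so a root lies in (2, 3); Newton's method refines it to λ ≈ 2.5194. Check (Vieta): the three roots sum to -6, matching tr M = -6.
Thus the eigenvalues (to 4 decimals) are -5.0849 (modulus 5.0849); -3.4345 (modulus 3.4345); 2.5194 (modulus 2.5194). The spectral radius is the largest modulus: r(A) ≈ 5.0849. (Cross-check: r(A) ≤ ||A||_2 ≈ 5.3292; equality holds whenever A is normal, though it can also hold for some non-normal A.)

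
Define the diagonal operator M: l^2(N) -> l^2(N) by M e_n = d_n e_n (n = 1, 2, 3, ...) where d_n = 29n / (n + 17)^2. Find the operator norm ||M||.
||M|| = 29/68 (attained at n = 17)

For M diagonal, ||M|| = sup_n |d_n|. Treat f(x) = 29x / (x + 17)^2 for real x > 0. By the quotient rule, f'(x) = 29(17 - x)/(x + 17)^3, which is positive for x < 17 and negative for x > 17. So f has a unique maximum at x = 17, and since 17 is a positive integer, the supremum over n ≥ 1 is attained at n = 17: d_17 = 29·17/(17 + 17)^2 = 29·17/1156 = 29/68. Hence ||M|| = 29/68.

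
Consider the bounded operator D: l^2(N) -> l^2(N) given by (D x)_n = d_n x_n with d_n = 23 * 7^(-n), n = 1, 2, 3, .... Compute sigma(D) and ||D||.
sigma(D) = {23 * 7^(-n) : n ≥ 1} ∪ {0}; ||D|| = 23/7

A bounded diagonal operator on l^2 with diagonal entries d_n has spectrum equal to the closure of {d_n : n ≥ 1}: every d_n is an eigenvalue (with eigenvector e_n), so {d_n} ⊂ sigma(D); the spectrum is closed, so its closure is too; and for lambda not in the closure, (D - lambda I) has bounded inverse (the diagonal entries 1/(d_n - lambda) are bounded). For our sequence d_n = 23 * 7^(-n), n = 1, 2, 3, ...:
  - {d_n} = {23 * 7^(-n) : n ≥ 1}; the only limit point is 0
  - closure = {23 * 7^(-n) : n ≥ 1} ∪ {0}
For the norm: a diagonal operator has ||D|| = sup_n |d_n|. Here d_n = 23 * 7^(-n) is positive and decreasing, so sup_n |d_n| = d_1 = 23/7. So ||D|| = 23/7.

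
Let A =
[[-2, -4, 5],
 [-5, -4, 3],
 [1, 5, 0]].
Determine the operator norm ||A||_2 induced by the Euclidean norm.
||A||_2 ≈ 10.1474 (= sqrt(largest eigenvalue of A^T A))

||A||_2 = sigma_max(A) = sqrt(lambda_max(A^T A)). Form the symmetric matrix M = A^T A =
[[30, 33, -25],
 [33, 57, -32],
 [-25, -32, 34]].
Its characteristic polynomial (trace, sum of principal 2x2 minors, determinant of M give the coefficients) is
  p(λ) = det(λ I - M) = λ^3 - 121λ^2 + 1930λ - 7569.
No integer candidate from the rational root theorem (±divisors of 7569) is a root, so the roots are irrational. The cubic discriminant is Δ = 2414022777 > 0, so there are three distinct real roots. p(6) = -129 and p(7) = 355 have opposite signs, so a root lies in (6, 7); Newton's method refines it to λ ≈ 6.2294. p(11) = 351 and p(12) = -105 have opposite signs, so a root lies in (11, 12); Newton's method refines it to λ ≈ 11.8. p(102) = -8385 and p(103) = 259 have opposite signs, so a root lies in (102, 103); Newton's method refines it to λ ≈ 102.9707. Check (Vieta): the three roots sum to 121, matching tr M = 121.
So the eigenvalues of A^T A are ≈ 6.2294, 11.8, 102.9707 (all ≥ 0, as they must be for A^T A). The largest is λ_max ≈ 102.9707, hence ||A||_2 = sqrt(λ_max) ≈ 10.1474.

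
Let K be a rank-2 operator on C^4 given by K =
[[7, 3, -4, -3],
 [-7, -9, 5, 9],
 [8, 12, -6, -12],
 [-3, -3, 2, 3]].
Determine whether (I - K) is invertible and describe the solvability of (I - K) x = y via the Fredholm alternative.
(I - K) is invertible (det(I - K) = -34 ≠ 0), so for every y in C^4 the equation (I - K) x = y has a unique solution.

K has rank 2 and factors as K = U V^T = u1 v1^T + u2 v2^T with u1 = (-2, -1, 2, 0), v1 = (1, 3, -1, -3), u2 = (3, -2, 2, -1), v2 = (3, 3, -2, -3) (multiplying out reproduces the displayed K). The nonzero eigenvalues of U V^T coincide with those of the 2 x 2 matrix G = V^T U = [[v1·u1, v1·u2], [v2·u1, v2·u2]] = [[-7, -2], [-13, 2]], and by the Sylvester determinant identity det(I_4 - U V^T) = det(I_2 - V^T U) = det([[8, 2], [13, -1]]) = (8)(-1) - (2)(13) = -34. (Direct check: I - K =
[[-6, -3, 4, 3],
 [7, 10, -5, -9],
 [-8, -12, 7, 12],
 [3, 3, -2, -2]]
has determinant -34.) The finite-dimensional Fredholm alternative says: either (I - K) is invertible, or ker(I - K) ≠ {0} and then range(I - K) = ker((I - K)^*)^⊥, with dim ker(I - K) = dim ker((I - K)^*). Since det(I - K) ≠ 0, 1 is not an eigenvalue of K and ker(I - K) = {0}, so we are in the first case: for every y there is a unique x = (I - K)^(-1) y. (Explicitly, by the Woodbury identity, (I - U V^T)^(-1) = I + U (I_2 - G)^(-1) V^T.)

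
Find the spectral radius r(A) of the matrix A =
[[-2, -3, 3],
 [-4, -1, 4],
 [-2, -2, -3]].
r(A) ≈ 5.3469

The eigenvalues of A are the roots of its characteristic polynomial. With M = A (coefficients from the trace, the sum of principal 2x2 minors, and det A):
  p(λ) = det(λ I - M) = λ^3 + 6λ^2 + 13λ - 56.
No integer candidate from the rational root theorem (±divisors of 56) is a root, so the roots are irrational. The cubic discriminant is Δ = -117616 < 0, so there is one real root and a complex-conjugate pair. p(1) = -36 and p(2) = 2 have opposite signs, so a root lies in (1, 2); Newton's method refines it to λ ≈ 1.9588. Dividing out (λ - (1.9588)) leaves approximately λ^2 + 7.9588λ + 28.5894. For λ^2 + 7.9588λ + 28.5894 the discriminant is -51.0156. It is negative, so the remaining roots are the complex-conjugate pair λ ≈ -3.9794 ± 3.5713i. Their product equals the constant term, so |λ|^2 ≈ 28.5894 and |λ| ≈ 5.3469.
Thus the eigenvalues (to 4 decimals) are 1.9588 (modulus 1.9588); -3.9794 ± 3.5713i (modulus 5.3469). The spectral radius is the largest modulus: r(A) ≈ 5.3469. (Cross-check: r(A) ≤ ||A||_2 ≈ 7.1537; equality holds whenever A is normal, though it can also hold for some non-normal A.)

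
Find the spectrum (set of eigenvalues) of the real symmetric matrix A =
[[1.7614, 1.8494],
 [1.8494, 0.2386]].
sigma(A) ≈ {-1, 3}

A is real symmetric, so its spectrum consists of real eigenvalues. Expanding the characteristic polynomial of the displayed matrix gives
  det(λ I - A) = p(λ) = λ^2 + (-2)λ + (-3).
Solving p(λ) = 0 yields eigenvalues ≈ -1, 3. (A is shown rounded to 4 decimals, so these recover the underlying integer eigenvalues to within that precision.)
Verification: the trace of A = 2 equals the sum of eigenvalues 2, and det(A) ≈ -3.0000 matches the eigenvalue product -3.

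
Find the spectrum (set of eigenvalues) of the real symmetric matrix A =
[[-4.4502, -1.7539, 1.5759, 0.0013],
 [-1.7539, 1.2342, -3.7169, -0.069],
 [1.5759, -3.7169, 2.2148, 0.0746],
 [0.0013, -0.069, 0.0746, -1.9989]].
sigma(A) ≈ {-5, -2, 6} (-2 with multiplicity 2)

A is real symmetric, so its spectrum consists of real eigenvalues. Expanding the characteristic polynomial of the displayed matrix gives
  det(λ I - A) = p(λ) = λ^4 + (3)λ^3 + (-30)λ^2 + (-123.9977)λ + (-119.9976).
Solving p(λ) = 0 yields eigenvalues ≈ -5, -2, -2, 6. (A is shown rounded to 4 decimals, so these recover the underlying integer eigenvalues to within that precision.)
Verification: the trace of A = -3 equals the sum of eigenvalues -3, and det(A) ≈ -119.9976 matches the eigenvalue product -120.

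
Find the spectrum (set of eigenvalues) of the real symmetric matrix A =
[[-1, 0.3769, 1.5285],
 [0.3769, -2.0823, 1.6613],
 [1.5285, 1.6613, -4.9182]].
sigma(A) ≈ {-6, -2, 0}

A is real symmetric, so its spectrum consists of real eigenvalues. Expanding the characteristic polynomial of the displayed matrix gives
  det(λ I - A) = p(λ) = λ^3 + (8)λ^2 + (12)λ + (0).
Solving p(λ) = 0 yields eigenvalues ≈ -6, -2, 0. (A is shown rounded to 4 decimals, so these recover the underlying integer eigenvalues to within that precision.)
Verification: the trace of A = -8 equals the sum of eigenvalues -8, and det(A) ≈ 0.0002 matches the eigenvalue product 0.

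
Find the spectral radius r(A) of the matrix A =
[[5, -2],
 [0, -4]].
r(A) = 5

The eigenvalues of A are the roots of its characteristic polynomial. With M = A (coefficients from the trace and determinant):
  p(λ) = det(λ I - M) = λ^2 - λ - 20.
For λ^2 - λ - 20 the discriminant is 81. It is a perfect square (9^2), so the roots are rational: λ = (1 ± 9)/2 = 5, -4.
Thus the eigenvalues (to 4 decimals) are 5 (modulus 5); -4 (modulus 4). The spectral radius is the largest modulus: r(A) = 5. (Cross-check: r(A) ≤ ||A||_2 ≈ 5.7278; equality holds whenever A is normal, though it can also hold for some non-normal A.)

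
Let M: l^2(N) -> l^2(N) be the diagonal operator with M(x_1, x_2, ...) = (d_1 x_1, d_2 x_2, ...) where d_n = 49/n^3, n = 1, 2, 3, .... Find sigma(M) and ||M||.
sigma(M) = {49/n^3 : n ≥ 1} ∪ {0}; ||M|| = 49

A bounded diagonal operator on l^2 with diagonal entries d_n has spectrum equal to the closure of {d_n : n ≥ 1}: every d_n is an eigenvalue (with eigenvector e_n), so {d_n} ⊂ sigma(M); the spectrum is closed, so its closure is too; and for lambda not in the closure, (M - lambda I) has bounded inverse (the diagonal entries 1/(d_n - lambda) are bounded). For our sequence d_n = 49/n^3, n = 1, 2, 3, ...:
  - {d_n} = {49/n^3 : n ≥ 1}; the only limit point is 0
  - closure = {49/n^3 : n ≥ 1} ∪ {0}
For the norm: a diagonal operator has ||M|| = sup_n |d_n|. Here d_n = 49/n^3 is positive and decreasing, so sup_n |d_n| = d_1 = 49. So ||M|| = 49.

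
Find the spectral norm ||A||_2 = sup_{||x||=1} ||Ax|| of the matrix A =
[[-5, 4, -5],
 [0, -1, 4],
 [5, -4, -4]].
||A||_2 ≈ 9.2317 (= sqrt(largest eigenvalue of A^T A))

||A||_2 = sigma_max(A) = sqrt(lambda_max(A^T A)). Form the symmetric matrix M = A^T A =
[[50, -40, 5],
 [-40, 33, -8],
 [5, -8, 57]].
Its characteristic polynomial (trace, sum of principal 2x2 minors, determinant of M give the coefficients) is
  p(λ) = det(λ I - M) = λ^3 - 140λ^2 + 4692λ - 2025.
No integer candidate from the rational root theorem (±divisors of 2025) is a root, so the roots are irrational. The cubic discriminant is Δ = 19922525973 > 0, so there are three distinct real roots. p(0) = -2025 and p(1) = 2528 have opposite signs, so a root lies in (0, 1); Newton's method refines it to λ ≈ 0.4373. p(54) = 567 and p(55) = -1090 have opposite signs, so a root lies in (54, 55); Newton's method refines it to λ ≈ 54.339. p(85) = -580 and p(86) = 2103 have opposite signs, so a root lies in (85, 86); Newton's method refines it to λ ≈ 85.2237. Check (Vieta): the three roots sum to 140, matching tr M = 140.
So the eigenvalues of A^T A are ≈ 0.4373, 54.339, 85.2237 (all ≥ 0, as they must be for A^T A). The largest is λ_max ≈ 85.2237, hence ||A||_2 = sqrt(λ_max) ≈ 9.2317.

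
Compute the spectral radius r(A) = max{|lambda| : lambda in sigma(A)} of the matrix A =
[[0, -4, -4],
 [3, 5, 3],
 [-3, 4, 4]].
r(A) ≈ 7.509

The eigenvalues of A are the roots of its characteristic polynomial. With M = A (coefficients from the trace, the sum of principal 2x2 minors, and det A):
  p(λ) = det(λ I - M) = λ^3 - 9λ^2 + 8λ + 24.
No integer candidate from the rational root theorem (±divisors of 24) is a root, so the roots are irrational. The cubic discriminant is Δ = 26464 > 0, so there are three distinct real roots. p(-2) = -36 and p(-1) = 6 have opposite signs, so a root lies in (-2, -1); Newton's method refines it to λ ≈ -1.1915. p(2) = 12 and p(3) = -6 have opposite signs, so a root lies in (2, 3); Newton's method refines it to λ ≈ 2.6825. p(7) = -18 and p(8) = 24 have opposite signs, so a root lies in (7, 8); Newton's method refines it to λ ≈ 7.509. Check (Vieta): the three roots sum to 9, matching tr M = 9.
Thus the eigenvalues (to 4 decimals) are -1.1915 (modulus 1.1915); 2.6825 (modulus 2.6825); 7.509 (modulus 7.509). The spectral radius is the largest modulus: r(A) ≈ 7.509. (Cross-check: r(A) ≤ ||A||_2 ≈ 9.8325; equality holds whenever A is normal, though it can also hold for some non-normal A.)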